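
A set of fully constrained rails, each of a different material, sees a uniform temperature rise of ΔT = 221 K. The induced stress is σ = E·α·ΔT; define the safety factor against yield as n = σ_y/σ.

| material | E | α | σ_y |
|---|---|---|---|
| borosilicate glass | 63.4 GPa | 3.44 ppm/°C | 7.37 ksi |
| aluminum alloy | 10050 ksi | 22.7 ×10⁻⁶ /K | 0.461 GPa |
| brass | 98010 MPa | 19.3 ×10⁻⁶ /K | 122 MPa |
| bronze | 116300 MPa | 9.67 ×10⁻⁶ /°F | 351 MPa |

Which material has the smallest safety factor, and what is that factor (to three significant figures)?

brass, n = 0.292

In consistent units (E in GPa, α in ×10⁻⁶/K, σ_y in MPa):
  borosilicate glass: E = 63.40, α = 3.44, σ_y = 50.81 → σ = 48.2 MPa, n = 1.05
  aluminum alloy: E = 69.29, α = 22.7, σ_y = 461.0 → σ = 348 MPa, n = 1.33
  brass: E = 98.01, α = 19.3, σ_y = 122.0 → σ = 418 MPa, n = 0.292
  bronze: E = 116.3, α = 17.4, σ_y = 351.0 → σ = 447 MPa, n = 0.785
The minimum is brass at n = 0.292.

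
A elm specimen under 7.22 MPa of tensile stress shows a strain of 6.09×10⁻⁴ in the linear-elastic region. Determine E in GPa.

E = σ/ε = 7.22 MPa / 6.09×10⁻⁴ = 11860 MPa = 11.9 GPa.

11.9 GPa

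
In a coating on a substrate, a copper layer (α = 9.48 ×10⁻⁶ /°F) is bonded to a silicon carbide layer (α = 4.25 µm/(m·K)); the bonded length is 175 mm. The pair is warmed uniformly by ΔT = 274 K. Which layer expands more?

copper: α = 9.48×10⁻⁶/°F × 9/5 = 17.1×10⁻⁶/K.
α(copper) = 17.1×10⁻⁶/K vs α(silicon carbide) = 4.25×10⁻⁶/K.
Higher α expands more for the same ΔT: copper.

copper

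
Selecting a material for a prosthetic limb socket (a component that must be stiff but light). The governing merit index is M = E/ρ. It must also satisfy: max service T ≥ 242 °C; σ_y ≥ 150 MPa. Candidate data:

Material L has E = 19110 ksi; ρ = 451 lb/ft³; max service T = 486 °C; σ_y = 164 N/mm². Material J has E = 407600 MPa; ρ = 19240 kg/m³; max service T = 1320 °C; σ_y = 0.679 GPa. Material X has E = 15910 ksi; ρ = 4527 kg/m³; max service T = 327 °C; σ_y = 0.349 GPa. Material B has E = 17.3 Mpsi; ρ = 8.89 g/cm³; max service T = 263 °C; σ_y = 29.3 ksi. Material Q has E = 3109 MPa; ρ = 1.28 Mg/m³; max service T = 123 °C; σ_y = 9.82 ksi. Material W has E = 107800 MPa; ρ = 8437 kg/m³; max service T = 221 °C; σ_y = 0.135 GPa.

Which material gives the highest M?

Screen on constraints: max service T ≥ 242 °C; σ_y ≥ 150 MPa. Survivors: material L, material J, material X, material B.
Putting every candidate on a common basis:
  material L: E = 131.8 GPa, ρ = 7224 kg/m³
  material J: E = 407.6 GPa, ρ = 19240 kg/m³
  material X: E = 109.7 GPa, ρ = 4527 kg/m³
  material B: E = 119.3 GPa, ρ = 8890 kg/m³
  material X: M = 24.2 MN·m/kg
  material J: M = 21.2 MN·m/kg
  material L: M = 18.2 MN·m/kg
  material B: M = 13.4 MN·m/kg
Material X ranks first.

material X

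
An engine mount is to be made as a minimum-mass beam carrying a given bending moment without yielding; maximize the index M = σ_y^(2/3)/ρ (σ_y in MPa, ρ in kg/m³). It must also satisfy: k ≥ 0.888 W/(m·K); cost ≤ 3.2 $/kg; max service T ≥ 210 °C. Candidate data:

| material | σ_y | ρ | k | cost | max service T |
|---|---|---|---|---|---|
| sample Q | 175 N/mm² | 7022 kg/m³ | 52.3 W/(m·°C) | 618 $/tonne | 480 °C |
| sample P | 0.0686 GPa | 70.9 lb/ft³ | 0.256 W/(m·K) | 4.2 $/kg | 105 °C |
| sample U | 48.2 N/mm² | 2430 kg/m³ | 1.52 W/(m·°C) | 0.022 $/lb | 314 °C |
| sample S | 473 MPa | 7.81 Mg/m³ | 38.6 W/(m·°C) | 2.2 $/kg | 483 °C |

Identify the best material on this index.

Screen on constraints: k ≥ 0.888 W/(m·K); cost ≤ 3.2 $/kg; max service T ≥ 210 °C. Survivors: sample Q, sample U, sample S.
Putting every candidate on a common basis:
  sample Q: σ_y = 175.0 MPa, ρ = 7022 kg/m³
  sample U: σ_y = 48.20 MPa, ρ = 2430 kg/m³
  sample S: σ_y = 473.0 MPa, ρ = 7810 kg/m³
  sample S: M = 7.77×10⁻³
  sample U: M = 5.45×10⁻³
  sample Q: M = 4.46×10⁻³
Sample S has the largest M.

sample S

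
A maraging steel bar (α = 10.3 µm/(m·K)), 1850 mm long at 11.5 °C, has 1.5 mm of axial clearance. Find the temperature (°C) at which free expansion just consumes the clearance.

α·L₀·ΔT = 1.5 mm ⇒ ΔT = 1.5 / (10.3×10⁻⁶ × 1850.0) = 78.72 K.
T = 11.5 + 78.72 = 90.22 °C.

90.2 °C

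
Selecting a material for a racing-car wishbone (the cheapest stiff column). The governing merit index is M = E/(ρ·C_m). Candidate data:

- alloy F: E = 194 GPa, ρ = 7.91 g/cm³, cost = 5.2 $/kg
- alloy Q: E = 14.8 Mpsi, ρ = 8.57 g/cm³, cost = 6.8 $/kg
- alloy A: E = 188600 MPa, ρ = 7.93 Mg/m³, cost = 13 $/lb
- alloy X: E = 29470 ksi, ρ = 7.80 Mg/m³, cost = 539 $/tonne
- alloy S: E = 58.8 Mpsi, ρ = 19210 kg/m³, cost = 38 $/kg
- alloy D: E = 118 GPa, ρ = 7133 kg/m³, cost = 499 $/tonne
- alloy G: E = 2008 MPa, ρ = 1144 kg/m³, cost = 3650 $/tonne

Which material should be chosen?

After converting to SI:
  alloy F: E = 194.0 GPa, ρ = 7910 kg/m³, cost = 5.200 $/kg
  alloy Q: E = 102.0 GPa, ρ = 8570 kg/m³, cost = 6.800 $/kg
  alloy A: E = 188.6 GPa, ρ = 7930 kg/m³, cost = 28.66 $/kg
  alloy X: E = 203.2 GPa, ρ = 7800 kg/m³, cost = 0.5390 $/kg
  alloy S: E = 405.4 GPa, ρ = 19210 kg/m³, cost = 38.00 $/kg
  alloy D: E = 118.0 GPa, ρ = 7133 kg/m³, cost = 0.4990 $/kg
  alloy G: E = 2.008 GPa, ρ = 1144 kg/m³, cost = 3.650 $/kg
  alloy X: M = 48.3 MN·m per $
  alloy D: M = 33.2 MN·m per $
  alloy F: M = 4.72 MN·m per $
  alloy Q: M = 1.75 MN·m per $
  alloy A: M = 0.830 MN·m per $
  alloy S: M = 0.555 MN·m per $
  alloy G: M = 0.481 MN·m per $
Alloy X has the largest M.

alloy X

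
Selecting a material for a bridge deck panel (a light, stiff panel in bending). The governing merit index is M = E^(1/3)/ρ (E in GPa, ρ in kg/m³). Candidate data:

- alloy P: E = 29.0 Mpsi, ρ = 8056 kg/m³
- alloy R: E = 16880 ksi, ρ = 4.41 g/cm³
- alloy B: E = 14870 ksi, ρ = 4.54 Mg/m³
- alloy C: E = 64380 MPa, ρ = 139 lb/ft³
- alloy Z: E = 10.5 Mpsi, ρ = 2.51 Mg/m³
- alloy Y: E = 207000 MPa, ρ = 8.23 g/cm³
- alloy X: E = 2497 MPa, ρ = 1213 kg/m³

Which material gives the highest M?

alloy C

Convert each candidate to consistent units, then evaluate M:
  alloy P: E = 199.9 GPa, ρ = 8056 kg/m³
  alloy R: E = 116.4 GPa, ρ = 4410 kg/m³
  alloy B: E = 102.5 GPa, ρ = 4540 kg/m³
  alloy C: E = 64.38 GPa, ρ = 2227 kg/m³
  alloy Z: E = 72.39 GPa, ρ = 2510 kg/m³
  alloy Y: E = 207.0 GPa, ρ = 8230 kg/m³
  alloy X: E = 2.497 GPa, ρ = 1213 kg/m³
  alloy C: M = 1.80×10⁻³
  alloy Z: M = 1.66×10⁻³
  alloy X: M = 1.12×10⁻³
  alloy R: M = 1.11×10⁻³
  alloy B: M = 1.03×10⁻³
  alloy P: M = 0.726×10⁻³
  alloy Y: M = 0.719×10⁻³
The maximum is for alloy C.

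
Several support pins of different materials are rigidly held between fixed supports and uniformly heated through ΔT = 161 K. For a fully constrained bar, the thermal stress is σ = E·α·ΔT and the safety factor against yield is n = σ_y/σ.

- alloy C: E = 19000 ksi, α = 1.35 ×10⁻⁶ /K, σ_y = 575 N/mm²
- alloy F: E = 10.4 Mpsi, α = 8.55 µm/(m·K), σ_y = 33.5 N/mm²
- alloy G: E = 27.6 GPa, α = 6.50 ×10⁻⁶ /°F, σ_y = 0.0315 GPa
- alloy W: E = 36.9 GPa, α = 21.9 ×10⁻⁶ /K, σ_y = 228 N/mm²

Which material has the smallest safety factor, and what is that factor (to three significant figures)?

alloy F, n = 0.339

With everything in SI (GPa, ×10⁻⁶/K, MPa):
  alloy C: E = 131.0, α = 1.35, σ_y = 575.0 → σ = 28.5 MPa, n = 20.2
  alloy F: E = 71.71, α = 8.55, σ_y = 33.50 → σ = 98.7 MPa, n = 0.339
  alloy G: E = 27.60, α = 11.7, σ_y = 31.50 → σ = 52.0 MPa, n = 0.606
  alloy W: E = 36.90, α = 21.9, σ_y = 228.0 → σ = 130 MPa, n = 1.75
Alloy F has the lowest safety factor, n = 0.339.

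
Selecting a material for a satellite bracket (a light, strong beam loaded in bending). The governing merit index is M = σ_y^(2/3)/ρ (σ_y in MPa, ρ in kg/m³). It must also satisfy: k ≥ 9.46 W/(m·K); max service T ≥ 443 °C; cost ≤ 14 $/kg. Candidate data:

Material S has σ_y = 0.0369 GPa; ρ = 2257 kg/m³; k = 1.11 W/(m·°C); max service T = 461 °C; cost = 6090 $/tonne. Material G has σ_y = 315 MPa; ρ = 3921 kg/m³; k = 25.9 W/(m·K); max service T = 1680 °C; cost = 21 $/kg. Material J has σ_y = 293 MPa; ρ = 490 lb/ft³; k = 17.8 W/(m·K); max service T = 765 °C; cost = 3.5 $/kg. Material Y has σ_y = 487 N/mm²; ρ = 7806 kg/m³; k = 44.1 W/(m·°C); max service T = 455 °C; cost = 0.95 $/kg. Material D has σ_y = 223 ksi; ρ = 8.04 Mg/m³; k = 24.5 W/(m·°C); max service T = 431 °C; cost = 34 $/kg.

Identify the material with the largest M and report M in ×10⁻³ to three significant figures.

material Y, M = 7.93×10⁻³

Screen on constraints: k ≥ 9.46 W/(m·K); max service T ≥ 443 °C; cost ≤ 14 $/kg. Survivors: material J, material Y.
In SI units:
  material J: σ_y = 293.0 MPa, ρ = 7849 kg/m³
  material Y: σ_y = 487.0 MPa, ρ = 7806 kg/m³
  material Y: M = 7.93×10⁻³
  material J: M = 5.62×10⁻³
The maximum is for material Y.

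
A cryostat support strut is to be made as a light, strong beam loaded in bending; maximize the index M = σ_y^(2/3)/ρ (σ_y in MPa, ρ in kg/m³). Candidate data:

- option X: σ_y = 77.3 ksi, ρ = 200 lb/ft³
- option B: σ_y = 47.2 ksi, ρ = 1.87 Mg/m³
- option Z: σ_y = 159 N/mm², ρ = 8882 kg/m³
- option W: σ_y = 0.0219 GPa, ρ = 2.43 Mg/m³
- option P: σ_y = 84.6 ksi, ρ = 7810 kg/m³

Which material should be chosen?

Normalizing units and computing the index:
  option X: σ_y = 533.0 MPa, ρ = 3204 kg/m³
  option B: σ_y = 325.4 MPa, ρ = 1870 kg/m³
  option Z: σ_y = 159.0 MPa, ρ = 8882 kg/m³
  option W: σ_y = 21.90 MPa, ρ = 2430 kg/m³
  option P: σ_y = 583.3 MPa, ρ = 7810 kg/m³
  option B: M = 25.3×10⁻³
  option X: M = 20.5×10⁻³
  option P: M = 8.94×10⁻³
  option Z: M = 3.30×10⁻³
  option W: M = 3.22×10⁻³
The maximum is for option B.

option B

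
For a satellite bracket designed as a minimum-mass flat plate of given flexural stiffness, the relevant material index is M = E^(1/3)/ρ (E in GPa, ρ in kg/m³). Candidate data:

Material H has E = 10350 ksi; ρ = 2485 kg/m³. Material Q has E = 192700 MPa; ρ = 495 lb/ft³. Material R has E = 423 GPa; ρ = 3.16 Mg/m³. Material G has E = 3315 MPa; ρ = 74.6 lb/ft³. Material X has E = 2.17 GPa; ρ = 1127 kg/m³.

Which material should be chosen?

material R

Putting every candidate on a common basis:
  material H: E = 71.36 GPa, ρ = 2485 kg/m³
  material Q: E = 192.7 GPa, ρ = 7929 kg/m³
  material R: E = 423.0 GPa, ρ = 3160 kg/m³
  material G: E = 3.315 GPa, ρ = 1195 kg/m³
  material X: E = 2.170 GPa, ρ = 1127 kg/m³
  material R: M = 2.38×10⁻³
  material H: M = 1.67×10⁻³
  material G: M = 1.25×10⁻³
  material X: M = 1.15×10⁻³
  material Q: M = 0.728×10⁻³
Highest index: material R.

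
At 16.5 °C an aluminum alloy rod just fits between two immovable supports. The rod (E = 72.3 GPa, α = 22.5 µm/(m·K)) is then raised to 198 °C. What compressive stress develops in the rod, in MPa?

ΔT = 181.5 K. Constrained thermal stress σ = E·α·ΔT = 72.30×10³ MPa × 22.5×10⁻⁶ × 181.5 = 295 MPa (compressive).

295 MPa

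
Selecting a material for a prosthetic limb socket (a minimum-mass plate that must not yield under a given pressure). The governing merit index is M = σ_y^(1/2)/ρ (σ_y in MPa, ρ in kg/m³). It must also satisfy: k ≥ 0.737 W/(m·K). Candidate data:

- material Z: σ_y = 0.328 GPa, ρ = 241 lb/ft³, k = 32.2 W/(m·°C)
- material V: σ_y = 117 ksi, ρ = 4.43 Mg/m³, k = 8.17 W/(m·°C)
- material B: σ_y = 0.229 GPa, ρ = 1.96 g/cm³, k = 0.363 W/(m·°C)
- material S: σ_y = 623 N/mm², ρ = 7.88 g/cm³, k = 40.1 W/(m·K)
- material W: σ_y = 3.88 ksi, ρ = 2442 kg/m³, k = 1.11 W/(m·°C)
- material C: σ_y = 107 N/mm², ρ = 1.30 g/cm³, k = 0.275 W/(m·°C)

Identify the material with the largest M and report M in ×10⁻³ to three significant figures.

Screen on constraints: k ≥ 0.737 W/(m·K). Survivors: material Z, material V, material S, material W.
After converting to SI:
  material Z: σ_y = 328.0 MPa, ρ = 3860 kg/m³
  material V: σ_y = 806.7 MPa, ρ = 4430 kg/m³
  material S: σ_y = 623.0 MPa, ρ = 7880 kg/m³
  material W: σ_y = 26.75 MPa, ρ = 2442 kg/m³
  material V: M = 6.41×10⁻³
  material Z: M = 4.69×10⁻³
  material S: M = 3.17×10⁻³
  material W: M = 2.12×10⁻³
The maximum is for material V.

material V, M = 6.41×10⁻³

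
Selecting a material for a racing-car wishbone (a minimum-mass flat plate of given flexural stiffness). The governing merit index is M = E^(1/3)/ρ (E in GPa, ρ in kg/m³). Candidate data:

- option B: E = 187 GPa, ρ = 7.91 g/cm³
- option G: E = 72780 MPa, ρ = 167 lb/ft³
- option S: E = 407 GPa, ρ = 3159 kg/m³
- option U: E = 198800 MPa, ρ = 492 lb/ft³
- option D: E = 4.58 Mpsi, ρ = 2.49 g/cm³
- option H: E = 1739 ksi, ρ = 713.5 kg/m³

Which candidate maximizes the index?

Convert each candidate to consistent units, then evaluate M:
  option B: E = 187.0 GPa, ρ = 7910 kg/m³
  option G: E = 72.78 GPa, ρ = 2675 kg/m³
  option S: E = 407.0 GPa, ρ = 3159 kg/m³
  option U: E = 198.8 GPa, ρ = 7881 kg/m³
  option D: E = 31.58 GPa, ρ = 2490 kg/m³
  option H: E = 11.99 GPa, ρ = 713.5 kg/m³
  option H: M = 3.21×10⁻³
  option S: M = 2.35×10⁻³
  option G: M = 1.56×10⁻³
  option D: M = 1.27×10⁻³
  option U: M = 0.741×10⁻³
  option B: M = 0.723×10⁻³
Option H ranks first.

option H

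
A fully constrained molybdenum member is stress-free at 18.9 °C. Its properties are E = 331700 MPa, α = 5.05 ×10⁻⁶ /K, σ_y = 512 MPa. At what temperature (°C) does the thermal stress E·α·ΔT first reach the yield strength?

E = 331700 MPa = 331.7 GPa.
E·α·ΔT = 512.0 MPa ⇒ ΔT = 512.0 / (331.7×10³ × 5.05×10⁻⁶) = 305.7 K.
T = 18.9 + 305.7 = 324.6 °C.

325 °C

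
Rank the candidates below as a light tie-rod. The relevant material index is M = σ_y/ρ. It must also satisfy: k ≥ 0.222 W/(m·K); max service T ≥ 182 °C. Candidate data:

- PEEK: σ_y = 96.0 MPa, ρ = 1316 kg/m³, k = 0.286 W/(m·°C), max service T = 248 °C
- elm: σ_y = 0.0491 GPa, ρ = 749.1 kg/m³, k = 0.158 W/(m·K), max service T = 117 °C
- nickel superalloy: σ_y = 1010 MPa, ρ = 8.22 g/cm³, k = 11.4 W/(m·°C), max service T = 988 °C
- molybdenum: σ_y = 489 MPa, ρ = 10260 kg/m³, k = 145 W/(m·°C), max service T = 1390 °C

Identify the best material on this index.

Screen on constraints: k ≥ 0.222 W/(m·K); max service T ≥ 182 °C. Survivors: PEEK, nickel superalloy, molybdenum.
After converting to SI:
  PEEK: σ_y = 96.00 MPa, ρ = 1316 kg/m³
  nickel superalloy: σ_y = 1010 MPa, ρ = 8220 kg/m³
  molybdenum: σ_y = 489.0 MPa, ρ = 10260 kg/m³
  nickel superalloy: M = 123 kN·m/kg
  PEEK: M = 72.9 kN·m/kg
  molybdenum: M = 47.7 kN·m/kg
Nickel superalloy has the largest M.

nickel superalloy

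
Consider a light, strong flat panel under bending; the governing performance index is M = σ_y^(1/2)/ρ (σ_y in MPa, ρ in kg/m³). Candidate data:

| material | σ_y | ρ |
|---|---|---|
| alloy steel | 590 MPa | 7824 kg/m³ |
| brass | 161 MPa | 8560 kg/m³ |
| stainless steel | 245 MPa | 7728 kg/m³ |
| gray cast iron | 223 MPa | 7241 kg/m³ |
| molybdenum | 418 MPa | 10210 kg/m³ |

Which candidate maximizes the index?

Evaluate M for each candidate:
  alloy steel: M = 3.10×10⁻³
  gray cast iron: M = 2.06×10⁻³
  stainless steel: M = 2.03×10⁻³
  molybdenum: M = 2.00×10⁻³
  brass: M = 1.48×10⁻³
Alloy steel ranks first.

alloy steel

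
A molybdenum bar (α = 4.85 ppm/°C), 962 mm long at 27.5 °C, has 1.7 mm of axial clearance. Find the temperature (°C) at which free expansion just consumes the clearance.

α·L₀·ΔT = 1.7 mm ⇒ ΔT = 1.7 / (4.85×10⁻⁶ × 962.0) = 364.4 K.
T = 27.5 + 364.4 = 391.9 °C.

392 °C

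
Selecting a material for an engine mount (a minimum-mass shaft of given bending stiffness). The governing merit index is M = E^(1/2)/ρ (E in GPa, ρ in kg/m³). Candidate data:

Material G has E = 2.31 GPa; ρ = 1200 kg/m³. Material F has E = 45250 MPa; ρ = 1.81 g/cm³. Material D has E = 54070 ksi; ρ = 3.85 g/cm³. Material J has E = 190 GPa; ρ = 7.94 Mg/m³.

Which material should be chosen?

material D

Normalizing units and computing the index:
  material G: E = 2.310 GPa, ρ = 1200 kg/m³
  material F: E = 45.25 GPa, ρ = 1810 kg/m³
  material D: E = 372.8 GPa, ρ = 3850 kg/m³
  material J: E = 190.0 GPa, ρ = 7940 kg/m³
  material D: M = 5.02×10⁻³
  material F: M = 3.72×10⁻³
  material J: M = 1.74×10⁻³
  material G: M = 1.27×10⁻³
Highest index: material D.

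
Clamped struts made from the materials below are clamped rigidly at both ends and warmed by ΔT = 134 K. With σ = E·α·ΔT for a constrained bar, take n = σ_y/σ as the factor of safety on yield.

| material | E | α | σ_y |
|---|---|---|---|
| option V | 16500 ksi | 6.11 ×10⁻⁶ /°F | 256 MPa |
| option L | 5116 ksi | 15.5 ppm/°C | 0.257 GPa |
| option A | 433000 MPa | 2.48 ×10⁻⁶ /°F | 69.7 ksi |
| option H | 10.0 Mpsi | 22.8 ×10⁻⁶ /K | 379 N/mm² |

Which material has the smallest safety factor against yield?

option V

In consistent units (E in GPa, α in ×10⁻⁶/K, σ_y in MPa):
  option V: E = 113.8, α = 11.0, σ_y = 256.0 → σ = 168 MPa, n = 1.53
  option L: E = 35.27, α = 15.5, σ_y = 257.0 → σ = 73.3 MPa, n = 3.51
  option A: E = 433.0, α = 4.46, σ_y = 480.6 → σ = 259 MPa, n = 1.86
  option H: E = 68.95, α = 22.8, σ_y = 379.0 → σ = 211 MPa, n = 1.80
Option V has the lowest safety factor, n = 1.53.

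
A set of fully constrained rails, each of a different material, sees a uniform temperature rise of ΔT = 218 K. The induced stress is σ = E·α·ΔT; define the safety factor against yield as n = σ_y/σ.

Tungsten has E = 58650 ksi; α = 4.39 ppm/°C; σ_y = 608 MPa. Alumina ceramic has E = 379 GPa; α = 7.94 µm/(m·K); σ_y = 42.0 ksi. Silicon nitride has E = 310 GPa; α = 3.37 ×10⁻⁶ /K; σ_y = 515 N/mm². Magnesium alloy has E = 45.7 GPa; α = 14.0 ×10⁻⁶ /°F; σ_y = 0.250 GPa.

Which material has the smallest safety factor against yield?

alumina ceramic

Converting E to GPa, α to ×10⁻⁶/K, σ_y to MPa, then σ and n for each:
  tungsten: E = 404.4, α = 4.39, σ_y = 608.0 → σ = 387 MPa, n = 1.57
  alumina ceramic: E = 379.0, α = 7.94, σ_y = 289.6 → σ = 656 MPa, n = 0.441
  silicon nitride: E = 310.0, α = 3.37, σ_y = 515.0 → σ = 228 MPa, n = 2.26
  magnesium alloy: E = 45.70, α = 25.2, σ_y = 250.0 → σ = 251 MPa, n = 0.996
The minimum is alumina ceramic at n = 0.441.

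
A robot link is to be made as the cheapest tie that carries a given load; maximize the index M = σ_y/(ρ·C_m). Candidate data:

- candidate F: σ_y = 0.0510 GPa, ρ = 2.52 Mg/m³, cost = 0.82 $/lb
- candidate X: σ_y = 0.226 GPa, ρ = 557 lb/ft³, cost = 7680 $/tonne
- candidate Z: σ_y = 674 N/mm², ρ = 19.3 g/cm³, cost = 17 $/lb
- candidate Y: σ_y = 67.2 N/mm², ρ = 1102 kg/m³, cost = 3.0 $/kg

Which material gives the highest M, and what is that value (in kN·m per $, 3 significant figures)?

Convert each candidate to consistent units, then evaluate M:
  candidate F: σ_y = 51.00 MPa, ρ = 2520 kg/m³, cost = 1.808 $/kg
  candidate X: σ_y = 226.0 MPa, ρ = 8922 kg/m³, cost = 7.680 $/kg
  candidate Z: σ_y = 674.0 MPa, ρ = 19300 kg/m³, cost = 37.48 $/kg
  candidate Y: σ_y = 67.20 MPa, ρ = 1102 kg/m³, cost = 3.000 $/kg
  candidate Y: M = 20.3 kN·m per $
  candidate F: M = 11.2 kN·m per $
  candidate X: M = 3.30 kN·m per $
  candidate Z: M = 0.932 kN·m per $
The maximum is for candidate Y.

candidate Y, M = 20.3 kN·m per $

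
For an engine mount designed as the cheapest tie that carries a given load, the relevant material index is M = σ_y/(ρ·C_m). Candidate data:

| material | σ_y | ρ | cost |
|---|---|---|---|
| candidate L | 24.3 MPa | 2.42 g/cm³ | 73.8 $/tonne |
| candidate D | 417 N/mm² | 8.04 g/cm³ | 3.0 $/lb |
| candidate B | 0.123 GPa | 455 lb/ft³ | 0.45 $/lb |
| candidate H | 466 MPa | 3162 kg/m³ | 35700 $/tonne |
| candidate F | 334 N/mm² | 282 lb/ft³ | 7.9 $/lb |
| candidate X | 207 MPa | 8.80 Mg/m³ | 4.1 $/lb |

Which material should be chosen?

candidate L

After converting to SI:
  candidate L: σ_y = 24.30 MPa, ρ = 2420 kg/m³, cost = 0.07380 $/kg
  candidate D: σ_y = 417.0 MPa, ρ = 8040 kg/m³, cost = 6.614 $/kg
  candidate B: σ_y = 123.0 MPa, ρ = 7288 kg/m³, cost = 0.9921 $/kg
  candidate H: σ_y = 466.0 MPa, ρ = 3162 kg/m³, cost = 35.70 $/kg
  candidate F: σ_y = 334.0 MPa, ρ = 4517 kg/m³, cost = 17.42 $/kg
  candidate X: σ_y = 207.0 MPa, ρ = 8800 kg/m³, cost = 9.039 $/kg
  candidate L: M = 136 kN·m per $
  candidate B: M = 17.0 kN·m per $
  candidate D: M = 7.84 kN·m per $
  candidate F: M = 4.25 kN·m per $
  candidate H: M = 4.13 kN·m per $
  candidate X: M = 2.60 kN·m per $
The maximum is for candidate L.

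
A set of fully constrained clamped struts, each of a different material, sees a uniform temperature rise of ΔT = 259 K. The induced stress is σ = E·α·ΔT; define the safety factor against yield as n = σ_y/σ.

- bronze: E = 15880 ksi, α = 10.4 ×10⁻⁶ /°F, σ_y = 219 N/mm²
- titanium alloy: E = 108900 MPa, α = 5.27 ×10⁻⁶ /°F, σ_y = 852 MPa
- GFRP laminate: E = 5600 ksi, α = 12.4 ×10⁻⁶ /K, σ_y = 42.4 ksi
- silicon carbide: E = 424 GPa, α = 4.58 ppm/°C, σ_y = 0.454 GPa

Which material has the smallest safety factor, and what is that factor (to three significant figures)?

In consistent units (E in GPa, α in ×10⁻⁶/K, σ_y in MPa):
  bronze: E = 109.5, α = 18.7, σ_y = 219.0 → σ = 531 MPa, n = 0.413
  titanium alloy: E = 108.9, α = 9.49, σ_y = 852.0 → σ = 268 MPa, n = 3.18
  GFRP laminate: E = 38.61, α = 12.4, σ_y = 292.3 → σ = 124 MPa, n = 2.36
  silicon carbide: E = 424.0, α = 4.58, σ_y = 454.0 → σ = 503 MPa, n = 0.903
Smallest n: bronze with n = 0.413.

bronze, n = 0.413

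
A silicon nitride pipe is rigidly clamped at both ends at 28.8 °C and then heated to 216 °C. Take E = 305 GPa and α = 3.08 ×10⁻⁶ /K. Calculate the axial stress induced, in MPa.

ΔT = 187.2 K. Constrained thermal stress σ = E·α·ΔT = 305.0×10³ MPa × 3.08×10⁻⁶ × 187.2 = 176 MPa (compressive).

176 MPa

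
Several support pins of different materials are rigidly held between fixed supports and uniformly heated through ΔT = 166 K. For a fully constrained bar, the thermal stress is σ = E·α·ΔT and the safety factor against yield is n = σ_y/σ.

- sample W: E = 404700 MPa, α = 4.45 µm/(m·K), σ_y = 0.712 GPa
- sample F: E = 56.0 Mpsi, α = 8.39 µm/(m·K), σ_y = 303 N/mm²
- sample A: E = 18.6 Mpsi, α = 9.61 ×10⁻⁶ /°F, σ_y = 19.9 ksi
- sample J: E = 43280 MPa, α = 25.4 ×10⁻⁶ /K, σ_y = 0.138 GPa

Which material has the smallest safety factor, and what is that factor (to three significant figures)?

sample A, n = 0.373

With everything in SI (GPa, ×10⁻⁶/K, MPa):
  sample W: E = 404.7, α = 4.45, σ_y = 712.0 → σ = 299 MPa, n = 2.38
  sample F: E = 386.1, α = 8.39, σ_y = 303.0 → σ = 538 MPa, n = 0.563
  sample A: E = 128.2, α = 17.3, σ_y = 137.2 → σ = 368 MPa, n = 0.373
  sample J: E = 43.28, α = 25.4, σ_y = 138.0 → σ = 182 MPa, n = 0.756
The minimum is sample A at n = 0.373.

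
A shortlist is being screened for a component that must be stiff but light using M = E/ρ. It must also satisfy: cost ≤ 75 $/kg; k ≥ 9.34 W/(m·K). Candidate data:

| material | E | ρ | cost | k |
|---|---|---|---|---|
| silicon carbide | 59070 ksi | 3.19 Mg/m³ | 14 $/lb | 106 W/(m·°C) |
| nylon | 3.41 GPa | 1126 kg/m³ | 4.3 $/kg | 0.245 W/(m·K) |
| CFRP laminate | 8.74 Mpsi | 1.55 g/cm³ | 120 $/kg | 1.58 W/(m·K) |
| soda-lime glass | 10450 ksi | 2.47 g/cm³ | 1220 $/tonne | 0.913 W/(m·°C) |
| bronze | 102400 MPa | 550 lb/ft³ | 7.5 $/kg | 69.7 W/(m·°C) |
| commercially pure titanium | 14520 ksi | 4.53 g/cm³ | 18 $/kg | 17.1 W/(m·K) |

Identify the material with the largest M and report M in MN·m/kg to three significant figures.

Screen on constraints: cost ≤ 75 $/kg; k ≥ 9.34 W/(m·K). Survivors: silicon carbide, bronze, commercially pure titanium.
Putting every candidate on a common basis:
  silicon carbide: E = 407.3 GPa, ρ = 3190 kg/m³
  bronze: E = 102.4 GPa, ρ = 8810 kg/m³
  commercially pure titanium: E = 100.1 GPa, ρ = 4530 kg/m³
  silicon carbide: M = 128 MN·m/kg
  commercially pure titanium: M = 22.1 MN·m/kg
  bronze: M = 11.6 MN·m/kg
Silicon carbide has the largest M.

silicon carbide, M = 128 MN·m/kg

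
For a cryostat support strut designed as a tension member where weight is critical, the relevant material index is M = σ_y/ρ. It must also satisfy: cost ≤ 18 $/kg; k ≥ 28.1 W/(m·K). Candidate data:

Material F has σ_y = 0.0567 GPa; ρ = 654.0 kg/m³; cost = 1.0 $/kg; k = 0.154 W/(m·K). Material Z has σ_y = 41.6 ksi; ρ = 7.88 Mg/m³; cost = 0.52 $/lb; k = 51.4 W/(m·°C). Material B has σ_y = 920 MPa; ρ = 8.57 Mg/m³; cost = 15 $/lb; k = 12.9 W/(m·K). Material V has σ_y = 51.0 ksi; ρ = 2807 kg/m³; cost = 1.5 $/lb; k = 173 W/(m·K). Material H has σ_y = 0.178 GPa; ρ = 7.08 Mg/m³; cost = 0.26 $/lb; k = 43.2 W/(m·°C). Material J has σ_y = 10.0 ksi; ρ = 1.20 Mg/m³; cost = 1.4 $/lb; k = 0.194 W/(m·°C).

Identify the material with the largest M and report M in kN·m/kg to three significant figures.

material V, M = 125 kN·m/kg

Screen on constraints: cost ≤ 18 $/kg; k ≥ 28.1 W/(m·K). Survivors: material Z, material V, material H.
In SI units:
  material Z: σ_y = 286.8 MPa, ρ = 7880 kg/m³
  material V: σ_y = 351.6 MPa, ρ = 2807 kg/m³
  material H: σ_y = 178.0 MPa, ρ = 7080 kg/m³
  material V: M = 125 kN·m/kg
  material Z: M = 36.4 kN·m/kg
  material H: M = 25.1 kN·m/kg
Material V has the largest M.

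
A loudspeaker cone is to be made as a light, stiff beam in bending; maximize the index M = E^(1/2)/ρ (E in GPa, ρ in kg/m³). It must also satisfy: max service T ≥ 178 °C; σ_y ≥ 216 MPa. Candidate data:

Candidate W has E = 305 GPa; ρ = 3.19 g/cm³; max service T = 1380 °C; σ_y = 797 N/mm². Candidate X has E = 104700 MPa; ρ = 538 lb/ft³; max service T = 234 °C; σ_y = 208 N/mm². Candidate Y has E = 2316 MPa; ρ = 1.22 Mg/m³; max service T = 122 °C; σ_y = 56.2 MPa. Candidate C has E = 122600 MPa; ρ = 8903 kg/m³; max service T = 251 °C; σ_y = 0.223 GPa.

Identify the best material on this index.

Screen on constraints: max service T ≥ 178 °C; σ_y ≥ 216 MPa. Survivors: candidate W, candidate C.
Convert each candidate to consistent units, then evaluate M:
  candidate W: E = 305.0 GPa, ρ = 3190 kg/m³
  candidate C: E = 122.6 GPa, ρ = 8903 kg/m³
  candidate W: M = 5.47×10⁻³
  candidate C: M = 1.24×10⁻³
The maximum is for candidate W.

candidate W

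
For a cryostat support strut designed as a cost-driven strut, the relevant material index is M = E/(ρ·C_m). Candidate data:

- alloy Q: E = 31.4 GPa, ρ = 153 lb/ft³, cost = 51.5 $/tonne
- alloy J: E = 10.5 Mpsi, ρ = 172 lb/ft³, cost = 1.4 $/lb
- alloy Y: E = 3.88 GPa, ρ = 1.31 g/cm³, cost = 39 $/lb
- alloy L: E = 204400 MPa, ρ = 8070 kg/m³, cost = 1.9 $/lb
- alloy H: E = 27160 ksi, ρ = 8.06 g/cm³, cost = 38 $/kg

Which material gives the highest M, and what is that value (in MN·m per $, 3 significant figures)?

Convert each candidate to consistent units, then evaluate M:
  alloy Q: E = 31.40 GPa, ρ = 2451 kg/m³, cost = 0.05150 $/kg
  alloy J: E = 72.39 GPa, ρ = 2755 kg/m³, cost = 3.086 $/kg
  alloy Y: E = 3.880 GPa, ρ = 1310 kg/m³, cost = 85.98 $/kg
  alloy L: E = 204.4 GPa, ρ = 8070 kg/m³, cost = 4.189 $/kg
  alloy H: E = 187.3 GPa, ρ = 8060 kg/m³, cost = 38.00 $/kg
  alloy Q: M = 249 MN·m per $
  alloy J: M = 8.51 MN·m per $
  alloy L: M = 6.05 MN·m per $
  alloy H: M = 0.611 MN·m per $
  alloy Y: M = 0.0344 MN·m per $
Alloy Q has the largest M.

alloy Q, M = 249 MN·m per $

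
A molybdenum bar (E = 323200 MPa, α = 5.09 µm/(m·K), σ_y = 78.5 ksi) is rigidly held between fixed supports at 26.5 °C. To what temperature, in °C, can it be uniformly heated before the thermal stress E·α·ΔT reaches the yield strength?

E = 323200 MPa = 323.2 GPa.
σ_y = 78.5 ksi = 541.2 MPa.
E·α·ΔT = 541.2 MPa ⇒ ΔT = 541.2 / (323.2×10³ × 5.09×10⁻⁶) = 329.0 K.
T = 26.5 + 329.0 = 355.5 °C.

356 °C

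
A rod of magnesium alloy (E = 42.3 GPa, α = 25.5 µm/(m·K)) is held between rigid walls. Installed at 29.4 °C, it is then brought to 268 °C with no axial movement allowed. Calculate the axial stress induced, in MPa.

257 MPa

ΔT = 238.6 K. Constrained thermal stress σ = E·α·ΔT = 42.30×10³ MPa × 25.5×10⁻⁶ × 238.6 = 257 MPa (compressive).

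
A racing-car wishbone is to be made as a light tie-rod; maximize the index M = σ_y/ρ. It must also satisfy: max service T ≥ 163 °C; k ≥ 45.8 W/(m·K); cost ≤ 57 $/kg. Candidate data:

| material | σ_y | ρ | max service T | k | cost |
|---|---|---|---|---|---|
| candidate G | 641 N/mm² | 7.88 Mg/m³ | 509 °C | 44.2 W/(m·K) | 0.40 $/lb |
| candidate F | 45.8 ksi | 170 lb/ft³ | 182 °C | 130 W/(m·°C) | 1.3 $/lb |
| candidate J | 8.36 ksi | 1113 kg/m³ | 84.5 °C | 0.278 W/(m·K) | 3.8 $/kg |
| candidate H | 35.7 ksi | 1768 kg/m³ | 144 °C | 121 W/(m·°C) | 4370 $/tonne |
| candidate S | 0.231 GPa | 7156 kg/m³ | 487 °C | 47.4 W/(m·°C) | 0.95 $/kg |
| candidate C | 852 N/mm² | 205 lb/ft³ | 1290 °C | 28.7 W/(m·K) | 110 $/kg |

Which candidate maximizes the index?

Screen on constraints: max service T ≥ 163 °C; k ≥ 45.8 W/(m·K); cost ≤ 57 $/kg. Survivors: candidate F, candidate S.
After converting to SI:
  candidate F: σ_y = 315.8 MPa, ρ = 2723 kg/m³
  candidate S: σ_y = 231.0 MPa, ρ = 7156 kg/m³
  candidate F: M = 116 kN·m/kg
  candidate S: M = 32.3 kN·m/kg
Candidate F has the largest M.

candidate F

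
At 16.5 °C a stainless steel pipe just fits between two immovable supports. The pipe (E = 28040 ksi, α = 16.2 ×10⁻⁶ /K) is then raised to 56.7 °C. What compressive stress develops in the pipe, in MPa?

E = 28040 ksi = 193.3 GPa.
ΔT = 40.20 K. Constrained thermal stress σ = E·α·ΔT = 193.3×10³ MPa × 16.2×10⁻⁶ × 40.20 = 126 MPa (compressive).

126 MPa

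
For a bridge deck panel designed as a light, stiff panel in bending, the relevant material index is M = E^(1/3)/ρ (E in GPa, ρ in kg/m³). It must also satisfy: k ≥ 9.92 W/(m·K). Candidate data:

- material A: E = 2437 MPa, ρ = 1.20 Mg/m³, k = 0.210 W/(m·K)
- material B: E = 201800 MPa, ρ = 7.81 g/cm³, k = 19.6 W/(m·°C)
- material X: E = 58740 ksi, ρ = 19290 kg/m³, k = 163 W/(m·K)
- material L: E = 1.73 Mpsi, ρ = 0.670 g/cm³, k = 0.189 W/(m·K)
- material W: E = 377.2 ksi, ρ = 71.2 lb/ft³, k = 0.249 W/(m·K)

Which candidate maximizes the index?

material B

Screen on constraints: k ≥ 9.92 W/(m·K). Survivors: material B, material X.
In SI units:
  material B: E = 201.8 GPa, ρ = 7810 kg/m³
  material X: E = 405.0 GPa, ρ = 19290 kg/m³
  material B: M = 0.751×10⁻³
  material X: M = 0.384×10⁻³
Material B ranks first.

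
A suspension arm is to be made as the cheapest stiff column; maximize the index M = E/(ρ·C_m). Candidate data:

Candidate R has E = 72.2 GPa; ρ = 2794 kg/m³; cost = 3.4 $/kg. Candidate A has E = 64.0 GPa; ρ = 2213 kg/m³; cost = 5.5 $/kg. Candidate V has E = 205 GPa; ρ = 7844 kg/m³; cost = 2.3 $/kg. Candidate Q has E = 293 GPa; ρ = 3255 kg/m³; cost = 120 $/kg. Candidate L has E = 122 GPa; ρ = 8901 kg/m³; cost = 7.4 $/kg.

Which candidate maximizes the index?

candidate V

Evaluate M for each candidate:
  candidate V: M = 11.4 MN·m per $
  candidate R: M = 7.60 MN·m per $
  candidate A: M = 5.26 MN·m per $
  candidate L: M = 1.85 MN·m per $
  candidate Q: M = 0.750 MN·m per $
The maximum is for candidate V.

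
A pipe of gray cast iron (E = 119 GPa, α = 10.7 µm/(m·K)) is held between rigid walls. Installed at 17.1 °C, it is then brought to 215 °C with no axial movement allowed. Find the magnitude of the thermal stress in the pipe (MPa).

252 MPa

ΔT = 197.9 K. Constrained thermal stress σ = E·α·ΔT = 119.0×10³ MPa × 10.7×10⁻⁶ × 197.9 = 252 MPa (compressive).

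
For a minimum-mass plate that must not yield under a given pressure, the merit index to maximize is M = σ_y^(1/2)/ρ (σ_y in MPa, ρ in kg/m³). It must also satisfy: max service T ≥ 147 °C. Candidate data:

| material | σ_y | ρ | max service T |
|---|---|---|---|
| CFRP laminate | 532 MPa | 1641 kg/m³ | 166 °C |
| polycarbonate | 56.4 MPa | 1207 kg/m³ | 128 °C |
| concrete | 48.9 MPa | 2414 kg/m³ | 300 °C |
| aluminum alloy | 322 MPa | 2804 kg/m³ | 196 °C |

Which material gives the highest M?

Screen on constraints: max service T ≥ 147 °C. Survivors: CFRP laminate, concrete, aluminum alloy.
Per-candidate index values:
  CFRP laminate: M = 14.1×10⁻³
  aluminum alloy: M = 6.40×10⁻³
  concrete: M = 2.90×10⁻³
The maximum is for CFRP laminate.

CFRP laminate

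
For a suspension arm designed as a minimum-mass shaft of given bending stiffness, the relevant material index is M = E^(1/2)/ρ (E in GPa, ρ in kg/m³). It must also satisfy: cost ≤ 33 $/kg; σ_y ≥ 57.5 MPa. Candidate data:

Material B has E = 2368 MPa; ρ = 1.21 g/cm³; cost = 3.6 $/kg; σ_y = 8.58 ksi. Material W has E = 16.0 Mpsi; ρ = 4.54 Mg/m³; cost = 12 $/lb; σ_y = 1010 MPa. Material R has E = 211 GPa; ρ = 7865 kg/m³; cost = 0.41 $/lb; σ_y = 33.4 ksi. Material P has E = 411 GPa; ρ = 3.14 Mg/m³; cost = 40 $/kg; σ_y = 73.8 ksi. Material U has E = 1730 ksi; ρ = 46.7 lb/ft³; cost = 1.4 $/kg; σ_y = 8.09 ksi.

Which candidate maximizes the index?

material W

Screen on constraints: cost ≤ 33 $/kg; σ_y ≥ 57.5 MPa. Survivors: material B, material W, material R.
After converting to SI:
  material B: E = 2.368 GPa, ρ = 1210 kg/m³
  material W: E = 110.3 GPa, ρ = 4540 kg/m³
  material R: E = 211.0 GPa, ρ = 7865 kg/m³
  material W: M = 2.31×10⁻³
  material R: M = 1.85×10⁻³
  material B: M = 1.27×10⁻³
Material W has the largest M.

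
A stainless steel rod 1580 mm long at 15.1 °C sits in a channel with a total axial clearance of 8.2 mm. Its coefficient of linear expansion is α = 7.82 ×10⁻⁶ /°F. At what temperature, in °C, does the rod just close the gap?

α = 7.82×10⁻⁶/°F × 9/5 = 14.1×10⁻⁶/K.
α·L₀·ΔT = 8.2 mm ⇒ ΔT = 8.2 / (14.1×10⁻⁶ × 1580.0) = 368.7 K.
T = 15.1 + 368.7 = 383.8 °C.

384 °C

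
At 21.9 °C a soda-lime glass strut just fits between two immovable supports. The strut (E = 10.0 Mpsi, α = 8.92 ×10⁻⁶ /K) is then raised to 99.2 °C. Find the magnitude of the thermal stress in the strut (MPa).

47.5 MPa

E = 10.0 Mpsi = 68.95 GPa.
ΔT = 77.30 K. Constrained thermal stress σ = E·α·ΔT = 68.95×10³ MPa × 8.92×10⁻⁶ × 77.30 = 47.5 MPa (compressive).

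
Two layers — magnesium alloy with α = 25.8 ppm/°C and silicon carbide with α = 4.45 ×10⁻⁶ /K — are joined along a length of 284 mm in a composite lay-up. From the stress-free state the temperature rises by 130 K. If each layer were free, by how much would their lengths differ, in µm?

Δα = |25.8 − 4.45|×10⁻⁶/K = 21.4×10⁻⁶/K.
ΔL_mismatch = Δα·L·ΔT = 21.4×10⁻⁶ × 284.0 mm × 130.0 K = 788 µm.

788 µm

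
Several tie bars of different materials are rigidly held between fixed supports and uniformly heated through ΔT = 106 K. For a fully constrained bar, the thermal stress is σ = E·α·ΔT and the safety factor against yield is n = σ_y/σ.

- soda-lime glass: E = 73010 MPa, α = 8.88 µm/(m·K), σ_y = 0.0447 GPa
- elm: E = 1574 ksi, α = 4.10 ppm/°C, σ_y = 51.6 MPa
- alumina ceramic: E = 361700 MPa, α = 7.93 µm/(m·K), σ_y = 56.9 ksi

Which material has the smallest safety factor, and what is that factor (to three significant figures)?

Converting E to GPa, α to ×10⁻⁶/K, σ_y to MPa, then σ and n for each:
  soda-lime glass: E = 73.01, α = 8.88, σ_y = 44.70 → σ = 68.7 MPa, n = 0.650
  elm: E = 10.85, α = 4.10, σ_y = 51.60 → σ = 4.72 MPa, n = 10.9
  alumina ceramic: E = 361.7, α = 7.93, σ_y = 392.3 → σ = 304 MPa, n = 1.29
The minimum is soda-lime glass at n = 0.650.

soda-lime glass, n = 0.650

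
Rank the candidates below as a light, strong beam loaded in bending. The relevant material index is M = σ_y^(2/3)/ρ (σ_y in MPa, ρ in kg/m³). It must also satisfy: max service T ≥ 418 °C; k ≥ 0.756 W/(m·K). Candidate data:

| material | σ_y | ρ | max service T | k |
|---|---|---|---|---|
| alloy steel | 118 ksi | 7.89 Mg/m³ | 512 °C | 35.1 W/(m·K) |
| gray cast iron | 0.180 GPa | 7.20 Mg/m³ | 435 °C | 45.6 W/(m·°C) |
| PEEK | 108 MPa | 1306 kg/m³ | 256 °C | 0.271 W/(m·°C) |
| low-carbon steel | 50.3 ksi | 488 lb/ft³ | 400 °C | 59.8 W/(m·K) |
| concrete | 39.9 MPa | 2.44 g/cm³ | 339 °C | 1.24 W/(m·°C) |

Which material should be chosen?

alloy steel

Screen on constraints: max service T ≥ 418 °C; k ≥ 0.756 W/(m·K). Survivors: alloy steel, gray cast iron.
Putting every candidate on a common basis:
  alloy steel: σ_y = 813.6 MPa, ρ = 7890 kg/m³
  gray cast iron: σ_y = 180.0 MPa, ρ = 7200 kg/m³
  alloy steel: M = 11.0×10⁻³
  gray cast iron: M = 4.43×10⁻³
Highest index: alloy steel.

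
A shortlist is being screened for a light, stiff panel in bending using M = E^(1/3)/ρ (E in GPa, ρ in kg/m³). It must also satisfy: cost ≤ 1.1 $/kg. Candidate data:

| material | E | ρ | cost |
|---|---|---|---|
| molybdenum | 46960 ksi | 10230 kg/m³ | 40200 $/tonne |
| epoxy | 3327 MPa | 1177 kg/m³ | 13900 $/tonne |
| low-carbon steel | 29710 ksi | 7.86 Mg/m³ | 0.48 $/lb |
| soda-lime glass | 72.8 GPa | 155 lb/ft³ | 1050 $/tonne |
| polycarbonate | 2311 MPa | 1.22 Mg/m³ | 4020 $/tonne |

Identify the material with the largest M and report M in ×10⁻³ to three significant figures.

Screen on constraints: cost ≤ 1.1 $/kg. Survivors: low-carbon steel, soda-lime glass.
Putting every candidate on a common basis:
  low-carbon steel: E = 204.8 GPa, ρ = 7860 kg/m³
  soda-lime glass: E = 72.80 GPa, ρ = 2483 kg/m³
  soda-lime glass: M = 1.68×10⁻³
  low-carbon steel: M = 0.750×10⁻³
Soda-lime glass ranks first.

soda-lime glass, M = 1.68×10⁻³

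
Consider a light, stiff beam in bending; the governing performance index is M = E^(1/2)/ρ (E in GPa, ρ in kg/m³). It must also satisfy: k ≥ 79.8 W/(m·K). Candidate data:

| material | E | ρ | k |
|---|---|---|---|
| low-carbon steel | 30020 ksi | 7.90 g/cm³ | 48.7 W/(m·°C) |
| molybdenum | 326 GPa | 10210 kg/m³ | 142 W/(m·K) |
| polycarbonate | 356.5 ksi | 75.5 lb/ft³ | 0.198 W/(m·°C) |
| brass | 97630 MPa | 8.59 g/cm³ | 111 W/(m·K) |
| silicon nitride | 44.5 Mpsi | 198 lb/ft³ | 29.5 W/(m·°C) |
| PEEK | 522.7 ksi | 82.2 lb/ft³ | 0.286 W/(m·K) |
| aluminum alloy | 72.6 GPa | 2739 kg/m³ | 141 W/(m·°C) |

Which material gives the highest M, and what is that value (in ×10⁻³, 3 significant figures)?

aluminum alloy, M = 3.11×10⁻³

Screen on constraints: k ≥ 79.8 W/(m·K). Survivors: molybdenum, brass, aluminum alloy.
Putting every candidate on a common basis:
  molybdenum: E = 326.0 GPa, ρ = 10210 kg/m³
  brass: E = 97.63 GPa, ρ = 8590 kg/m³
  aluminum alloy: E = 72.60 GPa, ρ = 2739 kg/m³
  aluminum alloy: M = 3.11×10⁻³
  molybdenum: M = 1.77×10⁻³
  brass: M = 1.15×10⁻³
Aluminum alloy ranks first.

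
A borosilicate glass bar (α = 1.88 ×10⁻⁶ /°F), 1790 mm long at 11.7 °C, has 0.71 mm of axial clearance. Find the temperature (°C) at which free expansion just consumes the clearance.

129 °C

α = 1.88×10⁻⁶/°F × 9/5 = 3.38×10⁻⁶/K.
α·L₀·ΔT = 0.71 mm ⇒ ΔT = 0.71 / (3.38×10⁻⁶ × 1790.0) = 117.2 K.
T = 11.7 + 117.2 = 128.9 °C.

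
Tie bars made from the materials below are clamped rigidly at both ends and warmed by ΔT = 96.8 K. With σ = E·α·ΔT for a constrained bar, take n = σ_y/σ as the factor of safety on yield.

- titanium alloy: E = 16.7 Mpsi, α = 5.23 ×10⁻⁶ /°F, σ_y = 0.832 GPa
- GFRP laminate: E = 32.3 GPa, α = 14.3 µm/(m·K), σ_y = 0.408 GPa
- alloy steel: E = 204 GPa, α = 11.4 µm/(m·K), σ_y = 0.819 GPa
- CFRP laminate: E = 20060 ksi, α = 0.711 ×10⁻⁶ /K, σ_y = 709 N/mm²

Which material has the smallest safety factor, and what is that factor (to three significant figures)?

alloy steel, n = 3.64

With everything in SI (GPa, ×10⁻⁶/K, MPa):
  titanium alloy: E = 115.1, α = 9.41, σ_y = 832.0 → σ = 105 MPa, n = 7.93
  GFRP laminate: E = 32.30, α = 14.3, σ_y = 408.0 → σ = 44.7 MPa, n = 9.13
  alloy steel: E = 204.0, α = 11.4, σ_y = 819.0 → σ = 225 MPa, n = 3.64
  CFRP laminate: E = 138.3, α = 0.711, σ_y = 709.0 → σ = 9.52 MPa, n = 74.5
The minimum is alloy steel at n = 3.64.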